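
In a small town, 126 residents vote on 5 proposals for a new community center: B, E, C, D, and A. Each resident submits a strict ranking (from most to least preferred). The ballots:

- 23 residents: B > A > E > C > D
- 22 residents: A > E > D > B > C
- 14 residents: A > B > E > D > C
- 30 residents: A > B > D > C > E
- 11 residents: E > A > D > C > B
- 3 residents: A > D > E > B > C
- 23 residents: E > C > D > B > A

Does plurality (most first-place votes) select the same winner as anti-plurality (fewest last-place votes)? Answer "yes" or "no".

Plurality — first-place votes: B 23, E 34, C 0, D 0, A 69. Winner: A.
Anti-plurality — last-place votes: B 11, E 30, C 39, D 23, A 23. Winner: B.
The two methods disagree.

no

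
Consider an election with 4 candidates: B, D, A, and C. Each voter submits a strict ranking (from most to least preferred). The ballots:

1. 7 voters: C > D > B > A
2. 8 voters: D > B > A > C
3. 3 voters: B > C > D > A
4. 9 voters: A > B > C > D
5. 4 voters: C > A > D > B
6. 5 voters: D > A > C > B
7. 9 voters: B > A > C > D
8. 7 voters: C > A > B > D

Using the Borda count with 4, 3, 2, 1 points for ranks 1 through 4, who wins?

A

B: 7·2 + 8·3 + 3·4 + 9·3 + 4·1 + 5·1 + 9·4 + 7·2 = 136
D: 7·3 + 8·4 + 3·2 + 9·1 + 4·2 + 5·4 + 9·1 + 7·1 = 112
A: 7·1 + 8·2 + 3·1 + 9·4 + 4·3 + 5·3 + 9·3 + 7·3 = 137
C: 7·4 + 8·1 + 3·3 + 9·2 + 4·4 + 5·2 + 9·2 + 7·4 = 135
A has the highest Borda score (137).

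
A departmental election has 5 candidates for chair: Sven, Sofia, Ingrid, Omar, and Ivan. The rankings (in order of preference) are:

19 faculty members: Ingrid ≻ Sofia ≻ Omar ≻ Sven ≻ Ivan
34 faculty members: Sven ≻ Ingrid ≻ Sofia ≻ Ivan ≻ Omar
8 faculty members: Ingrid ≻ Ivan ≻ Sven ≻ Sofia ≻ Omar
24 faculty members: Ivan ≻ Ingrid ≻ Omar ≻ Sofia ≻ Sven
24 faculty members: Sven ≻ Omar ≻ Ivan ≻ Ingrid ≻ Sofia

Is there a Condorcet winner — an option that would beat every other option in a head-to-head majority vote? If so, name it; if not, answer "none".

Sven vs Sofia: 66–43 for Sven.
Sven vs Ingrid: 58–51 for Sven.
Sven vs Omar: 66–43 for Sven.
Sven vs Ivan: 77–32 for Sven.
Sven beats every other option head-to-head.

Sven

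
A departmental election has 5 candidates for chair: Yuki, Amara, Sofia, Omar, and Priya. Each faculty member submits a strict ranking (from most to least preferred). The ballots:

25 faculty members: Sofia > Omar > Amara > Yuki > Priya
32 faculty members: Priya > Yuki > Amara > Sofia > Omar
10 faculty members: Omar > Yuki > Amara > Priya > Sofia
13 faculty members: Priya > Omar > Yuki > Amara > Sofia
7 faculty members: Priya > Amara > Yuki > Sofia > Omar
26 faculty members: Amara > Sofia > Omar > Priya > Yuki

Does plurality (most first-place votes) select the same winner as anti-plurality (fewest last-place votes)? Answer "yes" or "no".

Plurality — first-place votes: Yuki 0, Amara 26, Sofia 25, Omar 10, Priya 52. Winner: Priya.
Anti-plurality — last-place votes: Yuki 26, Amara 0, Sofia 23, Omar 39, Priya 25. Winner: Amara.
The two methods disagree.

no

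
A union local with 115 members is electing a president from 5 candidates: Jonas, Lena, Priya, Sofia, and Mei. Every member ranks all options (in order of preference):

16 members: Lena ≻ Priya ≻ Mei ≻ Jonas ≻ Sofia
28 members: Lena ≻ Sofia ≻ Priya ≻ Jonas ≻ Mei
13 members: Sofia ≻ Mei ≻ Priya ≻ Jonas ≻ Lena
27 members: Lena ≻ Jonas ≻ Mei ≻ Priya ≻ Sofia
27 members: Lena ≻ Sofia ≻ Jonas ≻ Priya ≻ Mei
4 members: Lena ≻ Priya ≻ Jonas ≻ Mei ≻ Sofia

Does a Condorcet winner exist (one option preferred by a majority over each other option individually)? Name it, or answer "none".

Lena

Lena vs Jonas: 102–13 for Lena.
Lena vs Priya: 102–13 for Lena.
Lena vs Sofia: 102–13 for Lena.
Lena vs Mei: 102–13 for Lena.
Lena beats every other option head-to-head.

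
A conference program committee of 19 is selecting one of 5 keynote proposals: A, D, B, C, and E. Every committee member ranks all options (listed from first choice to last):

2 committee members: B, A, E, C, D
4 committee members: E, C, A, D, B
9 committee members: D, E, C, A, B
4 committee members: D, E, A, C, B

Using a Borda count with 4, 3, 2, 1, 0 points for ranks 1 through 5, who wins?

E

A: 2·3 + 4·2 + 9·1 + 4·2 = 31
D: 2·0 + 4·1 + 9·4 + 4·4 = 56
B: 2·4 + 4·0 + 9·0 + 4·0 = 8
C: 2·1 + 4·3 + 9·2 + 4·1 = 36
E: 2·2 + 4·4 + 9·3 + 4·3 = 59
E has the highest Borda score (59).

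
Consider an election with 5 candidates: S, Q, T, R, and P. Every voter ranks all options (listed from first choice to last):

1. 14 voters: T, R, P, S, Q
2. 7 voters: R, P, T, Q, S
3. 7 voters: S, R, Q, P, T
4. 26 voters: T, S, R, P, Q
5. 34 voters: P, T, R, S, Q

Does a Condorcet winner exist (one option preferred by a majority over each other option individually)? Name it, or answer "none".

none

Checking pairwise contests:
T beats S 81–7.
S beats Q 81–7.
P beats T 48–40.
T beats R 74–14.
R beats P 54–34.
Every option loses at least one head-to-head, so there is no Condorcet winner.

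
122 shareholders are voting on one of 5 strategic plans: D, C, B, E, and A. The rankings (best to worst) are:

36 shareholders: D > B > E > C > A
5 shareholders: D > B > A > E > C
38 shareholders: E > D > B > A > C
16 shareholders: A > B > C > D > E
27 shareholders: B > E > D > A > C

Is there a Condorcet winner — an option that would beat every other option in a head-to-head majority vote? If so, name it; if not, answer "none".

none

Checking pairwise contests:
E beats D 65–57.
D beats C 106–16.
D beats B 79–43.
B beats E 84–38.
D beats A 106–16.
Every option loses at least one head-to-head, so there is no Condorcet winner.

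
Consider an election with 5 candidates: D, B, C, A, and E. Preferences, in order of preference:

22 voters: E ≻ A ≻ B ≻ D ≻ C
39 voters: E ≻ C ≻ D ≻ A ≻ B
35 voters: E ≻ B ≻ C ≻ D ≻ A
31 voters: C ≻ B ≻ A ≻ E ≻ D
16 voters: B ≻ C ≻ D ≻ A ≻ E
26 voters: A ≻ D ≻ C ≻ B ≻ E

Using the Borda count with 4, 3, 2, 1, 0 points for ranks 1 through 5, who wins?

E

D: 22·1 + 39·2 + 35·1 + 31·0 + 16·2 + 26·3 = 245
B: 22·2 + 39·0 + 35·3 + 31·3 + 16·4 + 26·1 = 332
C: 22·0 + 39·3 + 35·2 + 31·4 + 16·3 + 26·2 = 411
A: 22·3 + 39·1 + 35·0 + 31·2 + 16·1 + 26·4 = 287
E: 22·4 + 39·4 + 35·4 + 31·1 + 16·0 + 26·0 = 415
E has the highest Borda score (415).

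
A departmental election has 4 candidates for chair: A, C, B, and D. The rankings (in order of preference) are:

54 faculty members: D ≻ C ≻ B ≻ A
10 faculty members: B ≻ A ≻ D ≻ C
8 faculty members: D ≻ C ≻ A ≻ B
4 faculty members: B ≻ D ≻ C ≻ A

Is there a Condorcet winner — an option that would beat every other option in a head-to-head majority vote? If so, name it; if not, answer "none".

D vs A: 66–10 for D.
D vs C: 76–0 for D.
D vs B: 62–14 for D.
D beats every other option head-to-head.

D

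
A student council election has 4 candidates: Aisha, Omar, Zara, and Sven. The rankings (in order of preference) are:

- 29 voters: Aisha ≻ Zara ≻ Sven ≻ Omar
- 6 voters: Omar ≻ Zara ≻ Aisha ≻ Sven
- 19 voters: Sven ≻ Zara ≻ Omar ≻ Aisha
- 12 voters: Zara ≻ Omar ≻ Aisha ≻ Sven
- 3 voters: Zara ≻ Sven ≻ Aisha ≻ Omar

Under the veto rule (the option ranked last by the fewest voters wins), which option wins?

Zara

Last-place votes: Aisha 19, Omar 32, Zara 0, Sven 18.
Zara is ranked last by the fewest voters, so Zara wins.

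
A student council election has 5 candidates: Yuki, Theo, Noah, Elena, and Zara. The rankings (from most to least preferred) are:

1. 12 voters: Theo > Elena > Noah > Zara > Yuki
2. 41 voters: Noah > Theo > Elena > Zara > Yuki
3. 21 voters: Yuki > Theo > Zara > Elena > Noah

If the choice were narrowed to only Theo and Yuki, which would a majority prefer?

Voters preferring Theo to Yuki: 53; preferring Yuki to Theo: 21.
Theo wins the head-to-head.

Theo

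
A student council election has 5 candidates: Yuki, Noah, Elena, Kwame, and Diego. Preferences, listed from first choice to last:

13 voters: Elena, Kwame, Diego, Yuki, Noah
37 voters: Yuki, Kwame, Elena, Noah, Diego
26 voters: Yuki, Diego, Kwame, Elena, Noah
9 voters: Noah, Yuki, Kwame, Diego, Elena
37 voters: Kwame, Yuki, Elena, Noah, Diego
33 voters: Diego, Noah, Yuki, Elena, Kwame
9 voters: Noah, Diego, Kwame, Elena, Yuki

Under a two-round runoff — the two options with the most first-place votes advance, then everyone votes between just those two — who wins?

Round 1 first-place votes: Yuki 63, Noah 18, Elena 13, Kwame 37, Diego 33.
Yuki and Kwame advance.
Runoff: Yuki is preferred to Kwame by 105 voters; Kwame by 59.
Yuki wins the runoff.

Yuki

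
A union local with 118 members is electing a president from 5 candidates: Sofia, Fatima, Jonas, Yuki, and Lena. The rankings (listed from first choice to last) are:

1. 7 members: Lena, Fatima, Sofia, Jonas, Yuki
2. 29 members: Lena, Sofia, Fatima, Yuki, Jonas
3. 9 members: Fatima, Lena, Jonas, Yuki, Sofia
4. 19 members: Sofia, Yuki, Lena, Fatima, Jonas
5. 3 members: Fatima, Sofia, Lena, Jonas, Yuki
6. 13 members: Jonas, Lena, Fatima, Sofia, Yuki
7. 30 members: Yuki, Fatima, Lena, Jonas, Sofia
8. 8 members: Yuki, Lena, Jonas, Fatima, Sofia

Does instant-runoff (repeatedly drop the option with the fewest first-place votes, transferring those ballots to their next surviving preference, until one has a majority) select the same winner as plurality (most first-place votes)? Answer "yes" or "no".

Instant-runoff — R1 Sofia 19, Fatima 12, Jonas 13, Yuki 38, Lena 36 (Fatima out); R2 Sofia 22, Jonas 13, Yuki 38, Lena 45 (Jonas out); R3 Sofia 22, Yuki 38, Lena 58 (Sofia out); R4 Yuki 57, Lena 61 (Lena winner). Winner: Lena.
Plurality — first-place votes: Sofia 19, Fatima 12, Jonas 13, Yuki 38, Lena 36. Winner: Yuki.
The two methods disagree.

no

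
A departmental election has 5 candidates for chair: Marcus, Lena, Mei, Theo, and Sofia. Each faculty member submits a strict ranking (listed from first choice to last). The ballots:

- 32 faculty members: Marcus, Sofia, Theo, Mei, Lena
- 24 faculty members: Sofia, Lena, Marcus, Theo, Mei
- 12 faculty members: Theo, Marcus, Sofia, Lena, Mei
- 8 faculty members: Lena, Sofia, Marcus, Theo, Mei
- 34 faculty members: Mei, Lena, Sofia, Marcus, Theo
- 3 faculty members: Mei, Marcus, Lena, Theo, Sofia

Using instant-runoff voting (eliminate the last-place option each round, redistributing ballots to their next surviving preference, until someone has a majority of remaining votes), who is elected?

Round 1: Marcus 32, Lena 8, Mei 37, Theo 12, Sofia 24. Eliminate Lena.
Round 2: Marcus 32, Mei 37, Theo 12, Sofia 32. Eliminate Theo.
Round 3: Marcus 44, Mei 37, Sofia 32. Eliminate Sofia.
Round 4: Marcus 76, Mei 37. Marcus has a majority.

Marcus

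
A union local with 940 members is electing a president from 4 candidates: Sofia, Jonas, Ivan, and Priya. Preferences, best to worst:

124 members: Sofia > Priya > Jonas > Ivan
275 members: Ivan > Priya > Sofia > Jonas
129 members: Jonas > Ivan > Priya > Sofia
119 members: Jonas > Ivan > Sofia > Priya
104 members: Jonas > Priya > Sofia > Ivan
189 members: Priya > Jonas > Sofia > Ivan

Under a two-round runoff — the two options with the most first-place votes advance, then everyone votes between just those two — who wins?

Round 1 first-place votes: Sofia 124, Jonas 352, Ivan 275, Priya 189.
Jonas and Ivan advance.
Runoff: Jonas is preferred to Ivan by 665 voters; Ivan by 275.
Jonas wins the runoff.

Jonas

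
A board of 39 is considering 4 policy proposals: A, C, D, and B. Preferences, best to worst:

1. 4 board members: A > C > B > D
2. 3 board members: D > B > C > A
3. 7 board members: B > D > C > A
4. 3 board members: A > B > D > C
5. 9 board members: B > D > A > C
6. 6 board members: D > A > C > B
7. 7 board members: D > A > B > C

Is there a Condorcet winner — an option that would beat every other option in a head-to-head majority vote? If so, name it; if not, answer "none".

Checking pairwise contests:
D beats A 32–7.
A beats C 29–10.
B beats D 23–16.
A beats B 20–19.
Every option loses at least one head-to-head, so there is no Condorcet winner.

none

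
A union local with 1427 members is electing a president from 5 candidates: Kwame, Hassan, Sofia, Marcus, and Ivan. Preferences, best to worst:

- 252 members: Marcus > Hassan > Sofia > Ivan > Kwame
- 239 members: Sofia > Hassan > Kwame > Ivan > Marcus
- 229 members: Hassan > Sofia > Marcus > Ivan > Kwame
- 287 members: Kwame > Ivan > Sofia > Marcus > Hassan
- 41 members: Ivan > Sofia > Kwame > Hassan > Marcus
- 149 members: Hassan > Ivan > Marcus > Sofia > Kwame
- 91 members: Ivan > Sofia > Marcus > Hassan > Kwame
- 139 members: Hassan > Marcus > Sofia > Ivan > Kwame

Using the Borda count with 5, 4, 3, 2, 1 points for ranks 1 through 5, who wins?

Kwame: 252·1 + 239·3 + 229·1 + 287·5 + 41·3 + 149·1 + 91·1 + 139·1 = 3135
Hassan: 252·4 + 239·4 + 229·5 + 287·1 + 41·2 + 149·5 + 91·2 + 139·5 = 5100
Sofia: 252·3 + 239·5 + 229·4 + 287·3 + 41·4 + 149·2 + 91·4 + 139·3 = 4971
Marcus: 252·5 + 239·1 + 229·3 + 287·2 + 41·1 + 149·3 + 91·3 + 139·4 = 4077
Ivan: 252·2 + 239·2 + 229·2 + 287·4 + 41·5 + 149·4 + 91·5 + 139·2 = 4122
Hassan has the highest Borda score (5100).

Hassan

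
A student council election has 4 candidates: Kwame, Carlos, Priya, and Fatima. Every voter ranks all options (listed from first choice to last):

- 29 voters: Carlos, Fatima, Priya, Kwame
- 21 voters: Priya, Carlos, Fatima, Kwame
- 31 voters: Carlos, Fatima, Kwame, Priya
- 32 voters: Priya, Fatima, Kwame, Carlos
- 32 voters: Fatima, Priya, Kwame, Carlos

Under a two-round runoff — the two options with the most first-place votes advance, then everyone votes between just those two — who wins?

Round 1 first-place votes: Kwame 0, Carlos 60, Priya 53, Fatima 32.
Carlos and Priya advance.
Runoff: Carlos is preferred to Priya by 60 voters; Priya by 85.
Priya wins the runoff.

Priya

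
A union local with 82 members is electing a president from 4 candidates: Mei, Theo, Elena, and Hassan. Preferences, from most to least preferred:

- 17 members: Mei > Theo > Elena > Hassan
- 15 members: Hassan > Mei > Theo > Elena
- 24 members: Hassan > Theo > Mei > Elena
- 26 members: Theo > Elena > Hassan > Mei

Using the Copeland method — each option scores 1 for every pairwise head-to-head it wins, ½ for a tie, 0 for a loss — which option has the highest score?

Mei: beats Elena; loses to Theo and Hassan → score 1.
Theo: beats Mei, Elena, and Hassan → score 3.
Elena: beats Hassan; loses to Mei and Theo → score 1.
Hassan: beats Mei; loses to Theo and Elena → score 1.
Theo has the best pairwise record.

Theo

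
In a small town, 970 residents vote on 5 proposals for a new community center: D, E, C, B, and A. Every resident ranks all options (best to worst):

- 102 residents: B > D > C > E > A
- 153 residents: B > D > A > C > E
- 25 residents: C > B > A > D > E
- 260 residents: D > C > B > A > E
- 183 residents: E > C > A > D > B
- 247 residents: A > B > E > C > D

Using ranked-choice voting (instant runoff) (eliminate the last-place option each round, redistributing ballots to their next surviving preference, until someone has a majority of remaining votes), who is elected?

Round 1: D 260, E 183, C 25, B 255, A 247. Eliminate C.
Round 2: D 260, E 183, B 280, A 247. Eliminate E.
Round 3: D 260, B 280, A 430. Eliminate D.
Round 4: B 540, A 430. B has a majority.

B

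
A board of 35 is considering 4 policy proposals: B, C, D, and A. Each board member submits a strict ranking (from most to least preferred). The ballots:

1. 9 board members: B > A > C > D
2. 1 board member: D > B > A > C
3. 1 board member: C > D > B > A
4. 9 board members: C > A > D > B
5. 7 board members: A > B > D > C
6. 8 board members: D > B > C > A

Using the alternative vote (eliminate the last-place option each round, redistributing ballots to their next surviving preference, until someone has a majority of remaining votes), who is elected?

Round 1: B 9, C 10, D 9, A 7. Eliminate A.
Round 2: B 16, C 10, D 9. Eliminate D.
Round 3: B 25, C 10. B has a majority.

B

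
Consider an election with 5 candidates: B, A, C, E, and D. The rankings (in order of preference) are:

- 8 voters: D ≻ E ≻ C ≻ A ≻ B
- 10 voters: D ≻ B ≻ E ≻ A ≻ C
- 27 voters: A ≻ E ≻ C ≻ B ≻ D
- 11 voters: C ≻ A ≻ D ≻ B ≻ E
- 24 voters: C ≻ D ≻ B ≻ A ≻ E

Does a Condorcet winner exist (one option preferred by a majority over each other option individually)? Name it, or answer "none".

none

Checking pairwise contests:
A beats B 46–34.
C beats A 43–37.
E beats C 45–35.
B beats E 45–35.
C beats D 62–18.
Every option loses at least one head-to-head, so there is no Condorcet winner.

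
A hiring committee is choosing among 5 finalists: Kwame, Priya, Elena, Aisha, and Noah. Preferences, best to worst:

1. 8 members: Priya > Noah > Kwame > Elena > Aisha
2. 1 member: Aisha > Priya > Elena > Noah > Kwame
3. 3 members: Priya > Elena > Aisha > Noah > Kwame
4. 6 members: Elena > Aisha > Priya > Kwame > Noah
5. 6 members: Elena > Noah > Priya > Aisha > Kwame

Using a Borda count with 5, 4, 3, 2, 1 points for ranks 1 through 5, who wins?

Priya

Kwame: 8·3 + 1·1 + 3·1 + 6·2 + 6·1 = 46
Priya: 8·5 + 1·4 + 3·5 + 6·3 + 6·3 = 95
Elena: 8·2 + 1·3 + 3·4 + 6·5 + 6·5 = 91
Aisha: 8·1 + 1·5 + 3·3 + 6·4 + 6·2 = 58
Noah: 8·4 + 1·2 + 3·2 + 6·1 + 6·4 = 70
Priya has the highest Borda score (95).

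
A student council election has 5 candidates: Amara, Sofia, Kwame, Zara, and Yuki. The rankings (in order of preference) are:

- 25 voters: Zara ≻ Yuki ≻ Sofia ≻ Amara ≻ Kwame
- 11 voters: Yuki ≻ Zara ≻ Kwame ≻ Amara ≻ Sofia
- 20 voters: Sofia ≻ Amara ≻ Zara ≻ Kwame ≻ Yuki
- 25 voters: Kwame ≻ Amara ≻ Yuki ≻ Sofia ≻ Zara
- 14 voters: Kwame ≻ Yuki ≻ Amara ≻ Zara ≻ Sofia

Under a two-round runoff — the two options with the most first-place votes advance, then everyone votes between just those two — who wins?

Zara

Round 1 first-place votes: Amara 0, Sofia 20, Kwame 39, Zara 25, Yuki 11.
Kwame and Zara advance.
Runoff: Kwame is preferred to Zara by 39 voters; Zara by 56.
Zara wins the runoff.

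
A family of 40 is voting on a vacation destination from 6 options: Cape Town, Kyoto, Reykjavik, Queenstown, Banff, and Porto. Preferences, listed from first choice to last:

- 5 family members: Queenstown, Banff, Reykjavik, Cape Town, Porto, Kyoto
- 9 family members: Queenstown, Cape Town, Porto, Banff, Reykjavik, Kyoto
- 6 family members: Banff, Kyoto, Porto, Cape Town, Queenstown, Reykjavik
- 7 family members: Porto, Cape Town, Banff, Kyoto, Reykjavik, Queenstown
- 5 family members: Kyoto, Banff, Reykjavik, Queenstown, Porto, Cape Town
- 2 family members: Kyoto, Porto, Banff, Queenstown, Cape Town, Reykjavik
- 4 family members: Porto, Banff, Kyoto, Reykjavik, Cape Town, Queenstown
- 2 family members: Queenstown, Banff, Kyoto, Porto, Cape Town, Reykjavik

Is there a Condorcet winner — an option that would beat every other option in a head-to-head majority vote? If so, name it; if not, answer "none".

Checking pairwise contests:
Queenstown beats Cape Town 23–17.
Cape Town beats Kyoto 21–19.
Cape Town beats Reykjavik 26–14.
Kyoto beats Queenstown 24–16.
Porto beats Banff 22–18.
Queenstown beats Porto 21–19.
Every option loses at least one head-to-head, so there is no Condorcet winner.

none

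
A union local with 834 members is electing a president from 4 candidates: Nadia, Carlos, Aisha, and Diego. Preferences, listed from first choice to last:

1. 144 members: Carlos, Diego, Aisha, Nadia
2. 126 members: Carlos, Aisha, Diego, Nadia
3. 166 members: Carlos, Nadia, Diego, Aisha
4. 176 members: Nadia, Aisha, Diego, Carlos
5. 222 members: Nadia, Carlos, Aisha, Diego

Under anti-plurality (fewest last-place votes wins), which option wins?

Aisha

Last-place votes: Nadia 270, Carlos 176, Aisha 166, Diego 222.
Aisha is ranked last by the fewest voters, so Aisha wins.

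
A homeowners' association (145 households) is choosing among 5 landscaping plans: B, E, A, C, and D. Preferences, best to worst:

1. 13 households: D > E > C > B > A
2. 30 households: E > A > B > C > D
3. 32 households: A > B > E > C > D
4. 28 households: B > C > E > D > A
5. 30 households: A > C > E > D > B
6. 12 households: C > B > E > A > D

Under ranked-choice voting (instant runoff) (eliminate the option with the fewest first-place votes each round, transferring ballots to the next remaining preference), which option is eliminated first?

Round 1: B 28, E 30, A 62, C 12, D 13. Eliminate C.

C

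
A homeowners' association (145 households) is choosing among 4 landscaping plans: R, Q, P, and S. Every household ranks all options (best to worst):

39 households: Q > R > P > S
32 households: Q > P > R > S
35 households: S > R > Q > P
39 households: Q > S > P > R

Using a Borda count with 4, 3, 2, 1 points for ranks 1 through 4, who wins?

R: 39·3 + 32·2 + 35·3 + 39·1 = 325
Q: 39·4 + 32·4 + 35·2 + 39·4 = 510
P: 39·2 + 32·3 + 35·1 + 39·2 = 287
S: 39·1 + 32·1 + 35·4 + 39·3 = 328
Q has the highest Borda score (510).

Q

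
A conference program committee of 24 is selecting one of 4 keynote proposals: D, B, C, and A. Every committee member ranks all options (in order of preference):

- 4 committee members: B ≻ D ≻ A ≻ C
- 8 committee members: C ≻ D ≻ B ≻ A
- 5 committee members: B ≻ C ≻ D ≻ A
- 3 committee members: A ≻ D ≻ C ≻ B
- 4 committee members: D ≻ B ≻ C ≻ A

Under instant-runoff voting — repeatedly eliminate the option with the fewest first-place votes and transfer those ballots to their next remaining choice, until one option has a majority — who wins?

B

Round 1: D 4, B 9, C 8, A 3. Eliminate A.
Round 2: D 7, B 9, C 8. Eliminate D.
Round 3: B 13, C 11. B has a majority.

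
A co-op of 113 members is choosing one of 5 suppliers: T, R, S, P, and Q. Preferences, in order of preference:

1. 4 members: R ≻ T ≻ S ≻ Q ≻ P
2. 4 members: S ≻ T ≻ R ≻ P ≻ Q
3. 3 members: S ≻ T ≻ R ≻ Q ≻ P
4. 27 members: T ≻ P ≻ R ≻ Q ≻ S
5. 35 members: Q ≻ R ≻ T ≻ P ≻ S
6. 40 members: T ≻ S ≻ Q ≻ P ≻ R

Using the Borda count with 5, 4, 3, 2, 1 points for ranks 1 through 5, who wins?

T: 4·4 + 4·4 + 3·4 + 27·5 + 35·3 + 40·5 = 484
R: 4·5 + 4·3 + 3·3 + 27·3 + 35·4 + 40·1 = 302
S: 4·3 + 4·5 + 3·5 + 27·1 + 35·1 + 40·4 = 269
P: 4·1 + 4·2 + 3·1 + 27·4 + 35·2 + 40·2 = 273
Q: 4·2 + 4·1 + 3·2 + 27·2 + 35·5 + 40·3 = 367
T has the highest Borda score (484).

T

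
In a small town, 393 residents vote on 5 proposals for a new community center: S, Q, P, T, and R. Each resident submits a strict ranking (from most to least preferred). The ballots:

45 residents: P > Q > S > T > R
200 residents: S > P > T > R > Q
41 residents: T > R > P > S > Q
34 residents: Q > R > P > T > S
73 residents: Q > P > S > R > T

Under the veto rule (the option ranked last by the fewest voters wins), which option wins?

Last-place votes: S 34, Q 241, P 0, T 73, R 45.
P is ranked last by the fewest voters, so P wins.

P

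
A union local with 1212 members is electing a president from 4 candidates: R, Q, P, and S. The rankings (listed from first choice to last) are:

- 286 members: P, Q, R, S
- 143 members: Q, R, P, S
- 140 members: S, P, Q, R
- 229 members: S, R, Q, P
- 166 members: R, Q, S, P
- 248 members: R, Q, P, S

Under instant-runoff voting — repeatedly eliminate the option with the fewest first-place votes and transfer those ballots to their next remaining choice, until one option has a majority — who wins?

Round 1: R 414, Q 143, P 286, S 369. Eliminate Q.
Round 2: R 557, P 286, S 369. Eliminate P.
Round 3: R 843, S 369. R has a majority.

R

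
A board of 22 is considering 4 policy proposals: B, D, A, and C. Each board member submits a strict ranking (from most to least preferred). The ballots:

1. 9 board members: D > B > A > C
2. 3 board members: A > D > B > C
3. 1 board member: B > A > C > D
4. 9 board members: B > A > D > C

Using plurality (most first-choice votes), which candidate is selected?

B

First-place votes: B 10, D 9, A 3, C 0.
B has the most first-place votes.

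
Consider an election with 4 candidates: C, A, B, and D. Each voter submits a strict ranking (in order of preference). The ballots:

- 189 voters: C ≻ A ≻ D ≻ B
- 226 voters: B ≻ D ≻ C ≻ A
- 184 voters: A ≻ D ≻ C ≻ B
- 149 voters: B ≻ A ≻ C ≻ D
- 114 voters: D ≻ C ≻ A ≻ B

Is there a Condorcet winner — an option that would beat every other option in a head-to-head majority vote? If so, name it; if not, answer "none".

none

Checking pairwise contests:
D beats C 524–338.
C beats A 529–333.
C beats B 487–375.
A beats D 522–340.
Every option loses at least one head-to-head, so there is no Condorcet winner.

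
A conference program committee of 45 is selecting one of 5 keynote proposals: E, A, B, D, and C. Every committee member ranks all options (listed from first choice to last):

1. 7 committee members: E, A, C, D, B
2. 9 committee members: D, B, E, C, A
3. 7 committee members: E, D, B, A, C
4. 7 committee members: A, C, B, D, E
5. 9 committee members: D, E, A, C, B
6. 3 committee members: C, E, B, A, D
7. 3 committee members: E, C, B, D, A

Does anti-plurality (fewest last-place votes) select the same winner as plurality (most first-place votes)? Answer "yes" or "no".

Anti-plurality — last-place votes: E 7, A 12, B 16, D 3, C 7. Winner: D.
Plurality — first-place votes: E 17, A 7, B 0, D 18, C 3. Winner: D.
The two methods agree.

yes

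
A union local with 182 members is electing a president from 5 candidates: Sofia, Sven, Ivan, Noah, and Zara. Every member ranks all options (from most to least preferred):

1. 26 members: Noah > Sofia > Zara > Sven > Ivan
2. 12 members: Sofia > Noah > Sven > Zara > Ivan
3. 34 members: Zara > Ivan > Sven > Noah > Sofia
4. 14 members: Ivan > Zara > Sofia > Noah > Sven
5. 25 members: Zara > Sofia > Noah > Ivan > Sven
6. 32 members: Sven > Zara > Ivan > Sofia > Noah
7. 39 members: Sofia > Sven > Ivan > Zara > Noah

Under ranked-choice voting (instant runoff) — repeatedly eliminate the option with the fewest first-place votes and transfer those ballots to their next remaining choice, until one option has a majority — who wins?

Round 1: Sofia 51, Sven 32, Ivan 14, Noah 26, Zara 59. Eliminate Ivan.
Round 2: Sofia 51, Sven 32, Noah 26, Zara 73. Eliminate Noah.
Round 3: Sofia 77, Sven 32, Zara 73. Eliminate Sven.
Round 4: Sofia 77, Zara 105. Zara has a majority.

Zara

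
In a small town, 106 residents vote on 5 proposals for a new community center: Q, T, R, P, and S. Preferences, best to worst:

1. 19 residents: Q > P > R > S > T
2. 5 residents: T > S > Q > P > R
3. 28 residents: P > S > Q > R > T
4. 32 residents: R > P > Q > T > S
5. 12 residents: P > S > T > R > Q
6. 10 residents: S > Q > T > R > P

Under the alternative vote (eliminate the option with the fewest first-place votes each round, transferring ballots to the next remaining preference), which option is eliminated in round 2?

S

Round 1: Q 19, T 5, R 32, P 40, S 10. Eliminate T.
Round 2: Q 19, R 32, P 40, S 15. Eliminate S.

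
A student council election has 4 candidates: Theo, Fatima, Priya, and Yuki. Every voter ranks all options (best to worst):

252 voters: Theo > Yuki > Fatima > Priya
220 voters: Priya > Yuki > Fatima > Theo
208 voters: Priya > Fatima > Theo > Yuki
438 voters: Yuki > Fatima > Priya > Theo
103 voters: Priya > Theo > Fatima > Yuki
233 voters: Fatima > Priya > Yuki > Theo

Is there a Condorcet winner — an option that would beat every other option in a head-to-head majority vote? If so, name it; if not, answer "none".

none

Checking pairwise contests:
Fatima beats Theo 1099–355.
Yuki beats Fatima 910–544.
Fatima beats Priya 923–531.
Priya beats Yuki 764–690.
Every option loses at least one head-to-head, so there is no Condorcet winner.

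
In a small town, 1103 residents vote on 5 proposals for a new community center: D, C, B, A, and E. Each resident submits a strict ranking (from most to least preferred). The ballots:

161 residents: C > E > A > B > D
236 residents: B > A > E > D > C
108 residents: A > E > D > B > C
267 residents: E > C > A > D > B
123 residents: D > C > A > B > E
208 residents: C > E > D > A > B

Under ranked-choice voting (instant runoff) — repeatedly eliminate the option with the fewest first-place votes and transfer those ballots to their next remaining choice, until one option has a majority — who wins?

Round 1: D 123, C 369, B 236, A 108, E 267. Eliminate A.
Round 2: D 123, C 369, B 236, E 375. Eliminate D.
Round 3: C 492, B 236, E 375. Eliminate B.
Round 4: C 492, E 611. E has a majority.

E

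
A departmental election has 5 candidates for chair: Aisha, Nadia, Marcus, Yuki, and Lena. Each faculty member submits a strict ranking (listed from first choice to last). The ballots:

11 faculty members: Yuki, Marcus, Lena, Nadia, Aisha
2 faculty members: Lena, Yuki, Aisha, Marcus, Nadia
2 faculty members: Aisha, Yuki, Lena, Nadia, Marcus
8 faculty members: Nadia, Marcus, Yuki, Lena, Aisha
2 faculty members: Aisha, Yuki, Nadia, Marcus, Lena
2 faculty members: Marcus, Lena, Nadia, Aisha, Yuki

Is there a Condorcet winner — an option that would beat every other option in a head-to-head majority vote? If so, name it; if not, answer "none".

Yuki vs Aisha: 21–6 for Yuki.
Yuki vs Nadia: 17–10 for Yuki.
Yuki vs Marcus: 17–10 for Yuki.
Yuki vs Lena: 23–4 for Yuki.
Yuki beats every other option head-to-head.

Yuki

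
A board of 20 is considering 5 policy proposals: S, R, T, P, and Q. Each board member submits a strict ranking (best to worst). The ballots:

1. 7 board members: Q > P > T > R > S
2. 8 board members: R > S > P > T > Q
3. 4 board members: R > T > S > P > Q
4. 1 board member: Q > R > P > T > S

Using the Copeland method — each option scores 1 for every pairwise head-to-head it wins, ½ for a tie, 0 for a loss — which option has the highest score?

S: beats P and Q; loses to R and T → score 2.
R: beats S, T, P, and Q → score 4.
T: beats S and Q; loses to R and P → score 2.
P: beats T and Q; loses to S and R → score 2.
Q: loses to S, R, T, and P → score 0.
R has the best pairwise record.

R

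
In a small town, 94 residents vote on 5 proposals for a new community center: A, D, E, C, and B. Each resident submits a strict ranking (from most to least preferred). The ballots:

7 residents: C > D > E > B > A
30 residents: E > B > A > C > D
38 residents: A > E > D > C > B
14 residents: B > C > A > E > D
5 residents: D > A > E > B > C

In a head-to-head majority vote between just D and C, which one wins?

Voters preferring D to C: 43; preferring C to D: 51.
C wins the head-to-head.

C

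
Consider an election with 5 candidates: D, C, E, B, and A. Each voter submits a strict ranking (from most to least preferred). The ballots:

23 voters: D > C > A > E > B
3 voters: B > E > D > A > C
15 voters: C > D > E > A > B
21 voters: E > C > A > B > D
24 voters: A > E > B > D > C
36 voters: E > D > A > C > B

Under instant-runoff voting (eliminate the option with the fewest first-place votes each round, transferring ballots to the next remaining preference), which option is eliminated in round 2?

Round 1: D 23, C 15, E 57, B 3, A 24. Eliminate B.
Round 2: D 23, C 15, E 60, A 24. Eliminate C.

C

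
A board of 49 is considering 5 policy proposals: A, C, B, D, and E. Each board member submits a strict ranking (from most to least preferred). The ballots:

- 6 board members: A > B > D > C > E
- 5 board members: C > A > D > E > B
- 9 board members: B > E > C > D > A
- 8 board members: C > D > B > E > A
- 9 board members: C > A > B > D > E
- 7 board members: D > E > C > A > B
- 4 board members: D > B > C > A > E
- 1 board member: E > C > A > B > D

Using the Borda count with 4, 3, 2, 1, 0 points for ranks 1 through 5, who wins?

C

A: 6·4 + 5·3 + 9·0 + 8·0 + 9·3 + 7·1 + 4·1 + 1·2 = 79
C: 6·1 + 5·4 + 9·2 + 8·4 + 9·4 + 7·2 + 4·2 + 1·3 = 137
B: 6·3 + 5·0 + 9·4 + 8·2 + 9·2 + 7·0 + 4·3 + 1·1 = 101
D: 6·2 + 5·2 + 9·1 + 8·3 + 9·1 + 7·4 + 4·4 + 1·0 = 108
E: 6·0 + 5·1 + 9·3 + 8·1 + 9·0 + 7·3 + 4·0 + 1·4 = 65
C has the highest Borda score (137).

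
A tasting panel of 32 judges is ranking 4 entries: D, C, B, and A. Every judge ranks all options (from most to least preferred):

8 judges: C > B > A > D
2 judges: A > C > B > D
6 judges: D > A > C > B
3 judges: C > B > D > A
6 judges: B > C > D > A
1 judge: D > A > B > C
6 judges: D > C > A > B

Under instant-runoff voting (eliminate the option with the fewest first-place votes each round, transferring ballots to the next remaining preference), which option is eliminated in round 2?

B

Round 1: D 13, C 11, B 6, A 2. Eliminate A.
Round 2: D 13, C 13, B 6. Eliminate B.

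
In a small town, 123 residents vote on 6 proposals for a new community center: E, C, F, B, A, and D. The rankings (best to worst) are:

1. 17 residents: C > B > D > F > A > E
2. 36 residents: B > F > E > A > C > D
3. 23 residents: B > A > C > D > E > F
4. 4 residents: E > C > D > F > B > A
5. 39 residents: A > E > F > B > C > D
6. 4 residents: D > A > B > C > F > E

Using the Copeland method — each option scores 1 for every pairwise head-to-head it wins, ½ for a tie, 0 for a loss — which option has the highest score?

E: beats C, F, and D; loses to B and A → score 3.
C: beats D; loses to E, F, B, and A → score 1.
F: beats C and D; loses to E, B, and A → score 2.
B: beats E, C, F, A, and D → score 5.
A: beats E, C, F, and D; loses to B → score 4.
D: loses to E, C, F, B, and A → score 0.
B has the best pairwise record.

B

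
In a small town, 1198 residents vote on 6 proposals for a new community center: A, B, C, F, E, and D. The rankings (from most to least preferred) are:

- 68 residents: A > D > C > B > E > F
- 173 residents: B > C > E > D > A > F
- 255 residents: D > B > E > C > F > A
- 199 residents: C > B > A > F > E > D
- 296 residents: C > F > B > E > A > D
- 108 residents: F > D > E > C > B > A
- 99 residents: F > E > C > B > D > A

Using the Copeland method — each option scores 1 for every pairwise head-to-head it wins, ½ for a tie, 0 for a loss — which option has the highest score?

A: loses to B, C, F, E, and D → score 0.
B: beats A, F, E, and D; loses to C → score 4.
C: beats A, B, F, E, and D → score 5.
F: beats A, E, and D; loses to B and C → score 3.
E: beats A and D; loses to B, C, and F → score 2.
D: beats A; loses to B, C, F, and E → score 1.
C has the best pairwise record.

C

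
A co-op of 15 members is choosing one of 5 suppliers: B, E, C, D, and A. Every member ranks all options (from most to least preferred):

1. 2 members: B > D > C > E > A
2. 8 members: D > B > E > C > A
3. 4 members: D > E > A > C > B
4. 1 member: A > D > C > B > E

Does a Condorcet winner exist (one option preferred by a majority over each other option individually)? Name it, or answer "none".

D vs B: 13–2 for D.
D vs E: 15–0 for D.
D vs C: 15–0 for D.
D vs A: 14–1 for D.
D beats every other option head-to-head.

D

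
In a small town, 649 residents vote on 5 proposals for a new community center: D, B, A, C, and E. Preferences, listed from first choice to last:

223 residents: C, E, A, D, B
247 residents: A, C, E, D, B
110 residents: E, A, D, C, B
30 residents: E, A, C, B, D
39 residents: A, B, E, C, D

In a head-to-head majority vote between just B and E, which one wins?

E

Voters preferring B to E: 39; preferring E to B: 610.
E wins the head-to-head.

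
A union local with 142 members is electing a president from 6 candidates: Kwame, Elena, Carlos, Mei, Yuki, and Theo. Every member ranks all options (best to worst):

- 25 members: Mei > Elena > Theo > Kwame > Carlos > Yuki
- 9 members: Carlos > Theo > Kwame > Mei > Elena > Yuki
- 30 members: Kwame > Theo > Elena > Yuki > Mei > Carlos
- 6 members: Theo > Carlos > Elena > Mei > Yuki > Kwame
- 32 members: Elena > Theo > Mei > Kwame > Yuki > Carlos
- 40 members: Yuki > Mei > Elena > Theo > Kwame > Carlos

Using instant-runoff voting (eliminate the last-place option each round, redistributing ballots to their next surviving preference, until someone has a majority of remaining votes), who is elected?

Round 1: Kwame 30, Elena 32, Carlos 9, Mei 25, Yuki 40, Theo 6. Eliminate Theo.
Round 2: Kwame 30, Elena 32, Carlos 15, Mei 25, Yuki 40. Eliminate Carlos.
Round 3: Kwame 39, Elena 38, Mei 25, Yuki 40. Eliminate Mei.
Round 4: Kwame 39, Elena 63, Yuki 40. Eliminate Kwame.
Round 5: Elena 102, Yuki 40. Elena has a majority.

Elena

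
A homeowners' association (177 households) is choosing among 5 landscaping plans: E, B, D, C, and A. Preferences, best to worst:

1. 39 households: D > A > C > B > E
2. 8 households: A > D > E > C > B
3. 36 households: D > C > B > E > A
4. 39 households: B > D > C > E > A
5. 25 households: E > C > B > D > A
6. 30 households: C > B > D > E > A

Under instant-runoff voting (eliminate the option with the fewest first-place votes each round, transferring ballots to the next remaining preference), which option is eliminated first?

A

Round 1: E 25, B 39, D 75, C 30, A 8. Eliminate A.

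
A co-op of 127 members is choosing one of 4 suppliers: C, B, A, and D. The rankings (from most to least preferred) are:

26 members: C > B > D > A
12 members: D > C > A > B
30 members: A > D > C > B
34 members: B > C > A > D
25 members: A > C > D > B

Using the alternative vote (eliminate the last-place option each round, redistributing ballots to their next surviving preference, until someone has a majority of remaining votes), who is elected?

C

Round 1: C 26, B 34, A 55, D 12. Eliminate D.
Round 2: C 38, B 34, A 55. Eliminate B.
Round 3: C 72, A 55. C has a majority.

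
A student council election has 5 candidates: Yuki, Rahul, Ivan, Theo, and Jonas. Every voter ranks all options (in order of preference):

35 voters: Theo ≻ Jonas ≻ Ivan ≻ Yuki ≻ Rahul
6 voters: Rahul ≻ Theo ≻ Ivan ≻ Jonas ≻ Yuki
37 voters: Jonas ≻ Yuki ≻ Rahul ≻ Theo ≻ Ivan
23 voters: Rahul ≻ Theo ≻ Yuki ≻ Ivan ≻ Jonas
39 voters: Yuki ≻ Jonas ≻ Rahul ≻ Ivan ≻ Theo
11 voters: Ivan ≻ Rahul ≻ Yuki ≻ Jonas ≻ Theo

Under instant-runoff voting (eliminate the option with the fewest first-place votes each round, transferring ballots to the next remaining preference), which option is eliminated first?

Ivan

Round 1: Yuki 39, Rahul 29, Ivan 11, Theo 35, Jonas 37. Eliminate Ivan.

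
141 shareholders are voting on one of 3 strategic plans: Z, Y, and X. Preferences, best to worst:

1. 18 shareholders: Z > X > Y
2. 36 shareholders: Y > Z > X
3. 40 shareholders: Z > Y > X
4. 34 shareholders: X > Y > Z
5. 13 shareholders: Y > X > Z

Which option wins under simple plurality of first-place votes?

Z

First-place votes: Z 58, Y 49, X 34.
Z has the most first-place votes.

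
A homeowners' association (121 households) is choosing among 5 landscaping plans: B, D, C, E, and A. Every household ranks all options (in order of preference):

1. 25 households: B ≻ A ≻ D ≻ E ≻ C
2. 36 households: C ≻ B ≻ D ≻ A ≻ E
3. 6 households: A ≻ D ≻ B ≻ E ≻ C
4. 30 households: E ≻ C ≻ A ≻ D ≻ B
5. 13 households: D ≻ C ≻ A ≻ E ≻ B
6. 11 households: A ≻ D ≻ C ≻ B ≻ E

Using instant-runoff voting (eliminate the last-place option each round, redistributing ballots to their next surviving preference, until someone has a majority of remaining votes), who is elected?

C

Round 1: B 25, D 13, C 36, E 30, A 17. Eliminate D.
Round 2: B 25, C 49, E 30, A 17. Eliminate A.
Round 3: B 31, C 60, E 30. Eliminate E.
Round 4: B 31, C 90. C has a majority.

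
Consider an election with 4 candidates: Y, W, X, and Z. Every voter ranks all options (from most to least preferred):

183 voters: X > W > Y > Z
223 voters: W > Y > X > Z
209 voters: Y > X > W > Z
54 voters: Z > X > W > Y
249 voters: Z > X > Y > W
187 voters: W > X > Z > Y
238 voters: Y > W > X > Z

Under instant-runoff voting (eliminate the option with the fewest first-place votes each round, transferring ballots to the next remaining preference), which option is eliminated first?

Round 1: Y 447, W 410, X 183, Z 303. Eliminate X.

X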